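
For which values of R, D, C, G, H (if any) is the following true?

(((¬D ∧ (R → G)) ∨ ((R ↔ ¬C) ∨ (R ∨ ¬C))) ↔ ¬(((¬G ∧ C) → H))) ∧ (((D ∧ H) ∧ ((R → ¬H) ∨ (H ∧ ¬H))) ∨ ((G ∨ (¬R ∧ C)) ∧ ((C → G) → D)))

R=F, D=F, C=T, G=F, H=F

  ((¬D ∧ (R → G)) ∨ ((R ↔ ¬C) ∨ (R ∨ ¬C))) ↔ ¬(((¬G ∧ C) → H)) = True
    (¬D ∧ (R → G)) ∨ ((R ↔ ¬C) ∨ (R ∨ ¬C)) = True
      ¬D ∧ (R → G) = True
        ¬D = True
        R → G = True
      (R ↔ ¬C) ∨ (R ∨ ¬C) = True
        R ↔ ¬C = True
          ¬C = False
        R ∨ ¬C = False
          ¬C = False
    ¬(((¬G ∧ C) → H)) = True
      (¬G ∧ C) → H = False
        ¬G ∧ C = True
          ¬G = True
  ((D ∧ H) ∧ ((R → ¬H) ∨ (H ∧ ¬H))) ∨ ((G ∨ (¬R ∧ C)) ∧ ((C → G) → D)) = True
    (D ∧ H) ∧ ((R → ¬H) ∨ (H ∧ ¬H)) = False
      D ∧ H = False
      (R → ¬H) ∨ (H ∧ ¬H) = True
        R → ¬H = True
          ¬H = True
        H ∧ ¬H = False
          ¬H = True
    (G ∨ (¬R ∧ C)) ∧ ((C → G) → D) = True
      G ∨ (¬R ∧ C) = True
        ¬R ∧ C = True
          ¬R = True
      (C → G) → D = True
        C → G = False
Both conjuncts True, so the formula holds.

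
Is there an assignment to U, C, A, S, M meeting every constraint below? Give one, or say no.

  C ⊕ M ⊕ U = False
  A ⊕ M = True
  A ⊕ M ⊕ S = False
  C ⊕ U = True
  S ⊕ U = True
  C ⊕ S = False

U: False, C: True, A: False, S: True, M: True

C ⊕ M ⊕ U = T ⊕ T ⊕ F = False ✓
A ⊕ M = F ⊕ T = True ✓
A ⊕ M ⊕ S = F ⊕ T ⊕ T = False ✓
C ⊕ U = T ⊕ F = True ✓
S ⊕ U = T ⊕ F = True ✓
C ⊕ S = T ⊕ T = False ✓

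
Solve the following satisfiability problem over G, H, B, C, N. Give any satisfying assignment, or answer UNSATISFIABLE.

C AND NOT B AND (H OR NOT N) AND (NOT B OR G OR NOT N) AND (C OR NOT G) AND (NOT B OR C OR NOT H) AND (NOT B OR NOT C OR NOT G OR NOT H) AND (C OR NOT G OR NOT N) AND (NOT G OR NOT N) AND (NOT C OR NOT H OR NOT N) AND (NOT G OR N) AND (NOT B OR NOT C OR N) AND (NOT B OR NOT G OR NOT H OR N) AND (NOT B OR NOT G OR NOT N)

G = False, H = True, B = False, C = True, N = False

Unit clause (C) forces C = True.
Unit clause (NOT B) forces B = False.
Try G = True:
  (NOT G OR NOT N) forces N = False.
  clause (NOT G OR N) is falsified — backtrack.
So G = False.
Set H = True.
  then (NOT C OR NOT H OR NOT N) forces N = False.
All clauses satisfied.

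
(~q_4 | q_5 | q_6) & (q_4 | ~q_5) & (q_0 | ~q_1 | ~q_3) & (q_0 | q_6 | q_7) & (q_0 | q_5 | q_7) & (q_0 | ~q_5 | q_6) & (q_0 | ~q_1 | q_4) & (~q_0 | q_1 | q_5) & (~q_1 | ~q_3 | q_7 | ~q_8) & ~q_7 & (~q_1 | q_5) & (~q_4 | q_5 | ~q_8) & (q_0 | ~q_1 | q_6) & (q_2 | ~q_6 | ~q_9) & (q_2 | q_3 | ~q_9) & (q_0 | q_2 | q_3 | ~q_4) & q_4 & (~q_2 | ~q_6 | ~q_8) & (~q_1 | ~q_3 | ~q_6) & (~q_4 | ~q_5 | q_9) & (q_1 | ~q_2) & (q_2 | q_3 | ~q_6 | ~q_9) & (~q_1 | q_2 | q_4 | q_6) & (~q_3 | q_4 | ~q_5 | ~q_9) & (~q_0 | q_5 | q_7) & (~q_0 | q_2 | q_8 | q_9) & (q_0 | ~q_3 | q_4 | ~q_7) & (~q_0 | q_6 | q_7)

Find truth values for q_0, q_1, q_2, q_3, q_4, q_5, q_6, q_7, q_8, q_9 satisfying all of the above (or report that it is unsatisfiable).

q_0=F, q_1=T, q_2=T, q_3=F, q_4=T, q_5=T, q_6=T, q_7=F, q_8=F, q_9=T

Unit clause (~q_7) forces q_7 = False.
Unit clause (q_4) forces q_4 = True.
Set q_0 = False.
  then (q_0 | q_6 | q_7) forces q_6 = True.
  then (q_0 | q_5 | q_7) forces q_5 = True.
  then (~q_4 | ~q_5 | q_9) forces q_9 = True.
  then (q_2 | ~q_6 | ~q_9) forces q_2 = True.
  then (~q_2 | ~q_6 | ~q_8) forces q_8 = False.
  then (q_1 | ~q_2) forces q_1 = True.
  then (q_0 | ~q_1 | ~q_3) forces q_3 = False.
All clauses satisfied.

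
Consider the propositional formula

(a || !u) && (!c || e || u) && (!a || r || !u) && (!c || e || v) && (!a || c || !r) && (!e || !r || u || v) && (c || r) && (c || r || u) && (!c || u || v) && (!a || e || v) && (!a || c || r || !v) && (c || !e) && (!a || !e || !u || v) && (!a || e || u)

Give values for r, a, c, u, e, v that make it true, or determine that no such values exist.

Set r = True.
Set a = False.
  then (a || !u) forces u = False.
Set c = True.
  then (!c || e || u) forces e = True.
  then (!e || !r || u || v) forces v = True.
All clauses satisfied.

r = True, a = False, c = True, u = False, e = True, v = True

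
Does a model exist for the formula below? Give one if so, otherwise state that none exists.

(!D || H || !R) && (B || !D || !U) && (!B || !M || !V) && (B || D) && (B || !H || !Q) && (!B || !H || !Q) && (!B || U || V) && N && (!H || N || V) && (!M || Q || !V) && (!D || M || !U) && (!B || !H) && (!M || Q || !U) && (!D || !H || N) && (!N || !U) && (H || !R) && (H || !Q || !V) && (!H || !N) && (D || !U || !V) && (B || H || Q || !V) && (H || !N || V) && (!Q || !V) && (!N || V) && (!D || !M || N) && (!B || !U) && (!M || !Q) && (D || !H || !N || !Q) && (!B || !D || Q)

Unit clause (N) forces N = True.
In (!N || !U) only !U is left, so U = False.
In (!H || !N) only !H is left, so H = False.
In (H || !N || V) only V is left, so V = True.
In (!Q || !V) only !Q is left, so Q = False.
In (!M || Q || !V) only !M is left, so M = False.
In (H || !R) only !R is left, so R = False.
In (B || H || Q || !V) only B is left, so B = True.
In (!B || !D || Q) only !D is left, so D = False.
All clauses satisfied.

V=T; B=T; H=F; N=T; D=F; Q=F; R=F; U=F; M=F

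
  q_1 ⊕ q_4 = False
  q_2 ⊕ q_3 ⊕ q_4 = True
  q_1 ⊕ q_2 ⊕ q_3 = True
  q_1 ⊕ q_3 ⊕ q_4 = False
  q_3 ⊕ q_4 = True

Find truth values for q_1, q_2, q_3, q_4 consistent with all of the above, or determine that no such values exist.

q_1=T, q_2=F, q_3=F, q_4=T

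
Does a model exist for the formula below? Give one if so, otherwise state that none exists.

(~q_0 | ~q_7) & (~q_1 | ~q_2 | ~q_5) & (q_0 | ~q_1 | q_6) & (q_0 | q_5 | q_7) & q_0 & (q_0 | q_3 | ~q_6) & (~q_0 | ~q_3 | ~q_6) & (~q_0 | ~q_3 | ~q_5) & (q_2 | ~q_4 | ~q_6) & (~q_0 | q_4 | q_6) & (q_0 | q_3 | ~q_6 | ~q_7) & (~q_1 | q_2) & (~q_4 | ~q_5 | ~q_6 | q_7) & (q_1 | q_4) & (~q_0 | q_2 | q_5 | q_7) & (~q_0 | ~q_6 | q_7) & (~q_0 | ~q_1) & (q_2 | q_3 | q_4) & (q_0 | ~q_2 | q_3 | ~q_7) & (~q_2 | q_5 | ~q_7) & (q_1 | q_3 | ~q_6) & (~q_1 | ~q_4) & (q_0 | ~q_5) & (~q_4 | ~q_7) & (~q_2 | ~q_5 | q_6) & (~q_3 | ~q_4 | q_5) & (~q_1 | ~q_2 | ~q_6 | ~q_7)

q_0 = True, q_1 = False, q_2 = True, q_3 = False, q_4 = True, q_5 = False, q_6 = False, q_7 = False

Unit clause (q_0) forces q_0 = True.
In (~q_0 | ~q_1) only ~q_1 is left, so q_1 = False.
In (~q_0 | ~q_7) only ~q_7 is left, so q_7 = False.
In (q_1 | q_4) only q_4 is left, so q_4 = True.
In (~q_0 | ~q_6 | q_7) only ~q_6 is left, so q_6 = False.
Set q_2 = True.
  then (~q_2 | ~q_5 | q_6) forces q_5 = False.
  then (~q_3 | ~q_4 | q_5) forces q_3 = False.
All clauses satisfied.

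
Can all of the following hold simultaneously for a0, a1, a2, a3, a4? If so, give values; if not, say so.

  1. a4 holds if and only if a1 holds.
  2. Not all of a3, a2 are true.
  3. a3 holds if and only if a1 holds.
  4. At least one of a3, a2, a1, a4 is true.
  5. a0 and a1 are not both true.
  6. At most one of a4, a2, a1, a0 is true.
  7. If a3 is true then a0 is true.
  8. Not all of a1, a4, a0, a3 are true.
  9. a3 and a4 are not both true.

a0 = False; a1 = False; a2 = True; a3 = False; a4 = False

  (1) a4=F, a1=F — same ✓
  (2) {a3, a2}: 1/2 true — not all ✓
  (3) a3=F, a1=F — same ✓
  (4) {a3, a2, a1, a4}: 1 true — at least one ✓
  (5) a0=F, a1=F — not both ✓
  (6) {a4, a2, a1, a0}: 1 true — at most one ✓
  (7) a3=F ⇒ a0: vacuous ✓
  (8) {a1, a4, a0, a3}: 0/4 true — not all ✓
  (9) a3=F, a4=F — not both ✓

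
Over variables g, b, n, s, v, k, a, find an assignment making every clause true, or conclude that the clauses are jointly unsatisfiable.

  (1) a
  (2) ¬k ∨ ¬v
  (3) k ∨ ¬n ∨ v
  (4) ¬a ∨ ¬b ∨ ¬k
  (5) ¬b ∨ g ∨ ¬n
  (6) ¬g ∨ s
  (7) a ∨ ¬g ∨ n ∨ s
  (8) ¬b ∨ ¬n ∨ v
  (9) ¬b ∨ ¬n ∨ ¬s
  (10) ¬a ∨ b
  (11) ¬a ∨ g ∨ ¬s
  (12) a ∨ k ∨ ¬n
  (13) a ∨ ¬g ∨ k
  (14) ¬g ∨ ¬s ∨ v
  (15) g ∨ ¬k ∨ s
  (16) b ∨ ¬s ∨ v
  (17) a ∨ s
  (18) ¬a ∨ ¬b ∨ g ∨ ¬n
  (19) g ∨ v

g = False; b = True; n = False; s = False; v = True; k = False; a = True

Unit clause (a) forces a = True.
In (¬a ∨ b) only b is left, so b = True.
In (¬a ∨ ¬b ∨ ¬k) only ¬k is left, so k = False.
Set g = False.
  then (¬b ∨ g ∨ ¬n) forces n = False.
  then (¬a ∨ g ∨ ¬s) forces s = False.
  then (g ∨ v) forces v = True.
All clauses satisfied.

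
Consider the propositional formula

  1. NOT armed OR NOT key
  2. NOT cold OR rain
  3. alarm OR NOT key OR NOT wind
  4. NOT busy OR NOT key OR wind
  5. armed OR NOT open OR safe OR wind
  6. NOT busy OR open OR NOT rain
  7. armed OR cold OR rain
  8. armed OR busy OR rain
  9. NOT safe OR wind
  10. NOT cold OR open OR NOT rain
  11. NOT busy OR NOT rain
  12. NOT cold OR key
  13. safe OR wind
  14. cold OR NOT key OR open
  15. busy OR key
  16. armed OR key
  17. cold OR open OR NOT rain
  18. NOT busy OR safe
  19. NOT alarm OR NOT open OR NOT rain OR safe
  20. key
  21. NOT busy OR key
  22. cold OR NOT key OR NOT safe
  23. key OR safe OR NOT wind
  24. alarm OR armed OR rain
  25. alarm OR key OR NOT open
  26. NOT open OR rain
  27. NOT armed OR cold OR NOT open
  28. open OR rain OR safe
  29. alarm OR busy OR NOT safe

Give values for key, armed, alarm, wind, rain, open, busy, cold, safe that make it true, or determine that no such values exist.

Unit clause (key) forces key = True.
In (NOT armed OR NOT key) only NOT armed is left, so armed = False.
Try alarm = False:
  (alarm OR NOT key OR NOT wind) forces wind = False.
  (NOT busy OR NOT key OR wind) forces busy = False.
  (armed OR busy OR rain) forces rain = True.
  (NOT safe OR wind) forces safe = False.
  clause (safe OR wind) is falsified — backtrack.
So alarm = True.
Set wind = True.
Try rain = False:
  (NOT cold OR rain) forces cold = False.
  clause (armed OR cold OR rain) is falsified — backtrack.
So rain = True.
  then (NOT busy OR NOT rain) forces busy = False.
Set open = True.
  then (NOT alarm OR NOT open OR NOT rain OR safe) forces safe = True.
  then (cold OR NOT key OR NOT safe) forces cold = True.
All clauses satisfied.

key = True; armed = False; alarm = True; wind = True; rain = True; open = True; busy = False; cold = True; safe = True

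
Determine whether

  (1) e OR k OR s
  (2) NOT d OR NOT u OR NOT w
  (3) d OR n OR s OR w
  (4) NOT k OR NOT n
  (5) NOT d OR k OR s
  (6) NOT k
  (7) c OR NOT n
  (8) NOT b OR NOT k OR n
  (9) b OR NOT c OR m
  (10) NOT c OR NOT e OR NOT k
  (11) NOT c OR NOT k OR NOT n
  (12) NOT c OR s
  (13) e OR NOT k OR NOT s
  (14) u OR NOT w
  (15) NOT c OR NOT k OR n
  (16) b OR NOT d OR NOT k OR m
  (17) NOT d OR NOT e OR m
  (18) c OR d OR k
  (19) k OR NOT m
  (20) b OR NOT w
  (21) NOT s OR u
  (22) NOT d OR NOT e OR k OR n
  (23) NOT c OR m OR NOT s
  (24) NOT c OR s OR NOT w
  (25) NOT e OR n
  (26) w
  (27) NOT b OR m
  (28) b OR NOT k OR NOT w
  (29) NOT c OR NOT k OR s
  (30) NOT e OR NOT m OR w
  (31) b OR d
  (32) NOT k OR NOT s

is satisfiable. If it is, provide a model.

UNSATISFIABLE

Case w = True:
  (NOT k) forces k = False.
  (u OR NOT w) forces u = True.
  (NOT d OR NOT u OR NOT w) forces d = False.
  (c OR d OR k) forces c = True.
  (NOT c OR s) forces s = True.
  (k OR NOT m) forces m = False.
  Clause (NOT c OR m OR NOT s) is falsified — contradiction.
Case w = False:
  Clause (w) is falsified — contradiction.
Both cases fail, so the formula is unsatisfiable.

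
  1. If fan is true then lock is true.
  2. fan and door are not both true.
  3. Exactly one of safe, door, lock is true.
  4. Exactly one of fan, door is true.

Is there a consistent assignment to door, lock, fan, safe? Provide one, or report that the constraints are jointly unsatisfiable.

door=F; lock=T; fan=T; safe=F

  (1) fan=T ⇒ lock: T ✓
  (2) fan=T, door=F — not both ✓
  (3) {safe, door, lock}: 1 true — exactly one ✓
  (4) {fan, door}: 1 true — exactly one ✓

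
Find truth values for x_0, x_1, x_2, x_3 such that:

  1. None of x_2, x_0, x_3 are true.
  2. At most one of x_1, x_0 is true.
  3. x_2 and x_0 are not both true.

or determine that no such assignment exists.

x_0 = False, x_1 = False, x_2 = False, x_3 = False

  (1) {x_2, x_0, x_3}: 0 true — none ✓
  (2) {x_1, x_0}: 0 true — at most one ✓
  (3) x_2=F, x_0=F — not both ✓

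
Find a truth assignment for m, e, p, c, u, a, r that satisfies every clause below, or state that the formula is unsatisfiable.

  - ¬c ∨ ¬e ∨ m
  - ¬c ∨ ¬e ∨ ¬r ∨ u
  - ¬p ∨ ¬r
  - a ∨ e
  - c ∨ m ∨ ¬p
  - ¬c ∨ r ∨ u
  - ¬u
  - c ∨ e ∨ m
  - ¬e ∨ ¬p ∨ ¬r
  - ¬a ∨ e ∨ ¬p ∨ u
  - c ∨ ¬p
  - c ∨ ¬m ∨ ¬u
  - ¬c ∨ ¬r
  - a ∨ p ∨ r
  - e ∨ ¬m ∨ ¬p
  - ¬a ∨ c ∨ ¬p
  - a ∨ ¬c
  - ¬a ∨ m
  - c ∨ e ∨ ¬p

Unit clause (¬u) forces u = False.
Set m = True.
Set e = True.
Set p = False.
Try c = True:
  (¬c ∨ ¬e ∨ ¬r ∨ u) forces r = False.
  clause (¬c ∨ r ∨ u) is falsified — backtrack.
So c = False.
Set a = False.
  then (a ∨ p ∨ r) forces r = True.
All clauses satisfied.

m = True, e = True, p = False, c = False, u = False, a = False, r = True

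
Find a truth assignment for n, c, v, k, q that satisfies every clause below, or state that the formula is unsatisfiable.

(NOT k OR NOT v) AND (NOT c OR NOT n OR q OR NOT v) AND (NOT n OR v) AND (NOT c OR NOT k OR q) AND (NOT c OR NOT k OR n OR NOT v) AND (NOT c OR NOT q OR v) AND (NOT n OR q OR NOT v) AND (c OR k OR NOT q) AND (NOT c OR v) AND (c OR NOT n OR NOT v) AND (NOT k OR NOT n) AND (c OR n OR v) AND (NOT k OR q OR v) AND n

n = True; c = True; v = True; k = False; q = True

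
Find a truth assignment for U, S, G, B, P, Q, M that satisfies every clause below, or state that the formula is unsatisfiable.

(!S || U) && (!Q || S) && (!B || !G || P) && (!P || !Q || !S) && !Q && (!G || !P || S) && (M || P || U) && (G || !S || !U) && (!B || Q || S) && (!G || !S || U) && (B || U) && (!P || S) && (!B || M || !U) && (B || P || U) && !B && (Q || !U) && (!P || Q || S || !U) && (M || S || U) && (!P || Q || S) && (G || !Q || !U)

No satisfying assignment exists.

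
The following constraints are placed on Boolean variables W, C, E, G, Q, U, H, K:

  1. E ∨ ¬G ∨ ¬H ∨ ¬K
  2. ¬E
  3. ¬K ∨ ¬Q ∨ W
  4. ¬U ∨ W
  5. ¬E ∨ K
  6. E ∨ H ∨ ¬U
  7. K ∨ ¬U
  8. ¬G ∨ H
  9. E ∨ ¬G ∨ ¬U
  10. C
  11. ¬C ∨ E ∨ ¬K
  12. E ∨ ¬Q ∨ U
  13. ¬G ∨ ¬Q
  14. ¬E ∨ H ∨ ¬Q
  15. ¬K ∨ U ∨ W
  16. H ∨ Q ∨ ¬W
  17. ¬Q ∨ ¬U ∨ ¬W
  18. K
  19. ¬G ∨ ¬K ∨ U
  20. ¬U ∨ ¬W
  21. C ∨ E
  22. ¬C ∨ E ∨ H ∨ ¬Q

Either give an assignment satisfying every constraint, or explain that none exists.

Case C = True:
  (¬E) forces E = False.
  (¬C ∨ E ∨ ¬K) forces K = False.
  Clause (K) is falsified — contradiction.
Case C = False:
  Clause (C) is falsified — contradiction.
Both cases fail, so the formula is unsatisfiable.

Unsatisfiable — no assignment works.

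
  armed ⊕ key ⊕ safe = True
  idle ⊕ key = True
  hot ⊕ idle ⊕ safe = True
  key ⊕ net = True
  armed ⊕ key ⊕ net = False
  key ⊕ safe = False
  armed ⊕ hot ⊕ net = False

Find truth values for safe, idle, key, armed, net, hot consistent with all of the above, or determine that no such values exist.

safe: False; idle: True; key: False; armed: True; net: True; hot: False

armed ⊕ key ⊕ safe = T ⊕ F ⊕ F = True ✓
idle ⊕ key = T ⊕ F = True ✓
hot ⊕ idle ⊕ safe = F ⊕ T ⊕ F = True ✓
key ⊕ net = F ⊕ T = True ✓
armed ⊕ key ⊕ net = T ⊕ F ⊕ T = False ✓
key ⊕ safe = F ⊕ F = False ✓
armed ⊕ hot ⊕ net = T ⊕ F ⊕ T = False ✓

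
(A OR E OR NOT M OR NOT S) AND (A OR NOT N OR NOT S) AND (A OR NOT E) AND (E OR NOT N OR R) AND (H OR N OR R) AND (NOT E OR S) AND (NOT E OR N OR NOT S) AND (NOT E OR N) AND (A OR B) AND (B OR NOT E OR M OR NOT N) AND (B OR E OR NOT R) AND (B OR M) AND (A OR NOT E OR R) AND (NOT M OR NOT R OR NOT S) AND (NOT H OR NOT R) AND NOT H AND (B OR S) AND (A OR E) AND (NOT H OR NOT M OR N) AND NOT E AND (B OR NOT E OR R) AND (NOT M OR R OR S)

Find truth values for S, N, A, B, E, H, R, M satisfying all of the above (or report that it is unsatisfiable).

S=F; N=T; A=T; B=T; E=F; H=F; R=T; M=F

Unit clause (NOT H) forces H = False.
Unit clause (NOT E) forces E = False.
In (A OR E) only A is left, so A = True.
Set S = False.
  then (B OR S) forces B = True.
Set N = True.
  then (E OR NOT N OR R) forces R = True.
Set M = False.
All clauses satisfied.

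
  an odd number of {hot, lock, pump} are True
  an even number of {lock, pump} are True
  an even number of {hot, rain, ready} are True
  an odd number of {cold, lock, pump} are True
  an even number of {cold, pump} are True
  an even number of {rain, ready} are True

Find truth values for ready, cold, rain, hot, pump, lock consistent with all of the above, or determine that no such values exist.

Adding constraints 1, 2, 3, 6 mod 2: every variable appears an even number of times on the left, so the left side is 0.
But the right sides sum to 1 (mod 2). 0 ≠ 1 — the system is inconsistent.

Unsatisfiable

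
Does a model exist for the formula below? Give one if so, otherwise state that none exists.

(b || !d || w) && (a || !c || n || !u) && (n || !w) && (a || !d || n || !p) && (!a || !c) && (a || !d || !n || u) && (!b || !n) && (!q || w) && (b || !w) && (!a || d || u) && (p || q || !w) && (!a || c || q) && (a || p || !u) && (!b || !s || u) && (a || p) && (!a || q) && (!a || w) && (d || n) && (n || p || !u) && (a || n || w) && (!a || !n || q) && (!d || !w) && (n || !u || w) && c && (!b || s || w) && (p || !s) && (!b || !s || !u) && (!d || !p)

q: False; n: True; c: True; b: False; s: True; d: False; a: False; w: False; u: True; p: True

Unit clause (c) forces c = True.
In (!a || !c) only !a is left, so a = False.
In (a || p) only p is left, so p = True.
In (!d || !p) only !d is left, so d = False.
In (d || n) only n is left, so n = True.
In (!b || !n) only !b is left, so b = False.
In (b || !w) only !w is left, so w = False.
In (!q || w) only !q is left, so q = False.
Set s = True.
Set u = True.
All clauses satisfied.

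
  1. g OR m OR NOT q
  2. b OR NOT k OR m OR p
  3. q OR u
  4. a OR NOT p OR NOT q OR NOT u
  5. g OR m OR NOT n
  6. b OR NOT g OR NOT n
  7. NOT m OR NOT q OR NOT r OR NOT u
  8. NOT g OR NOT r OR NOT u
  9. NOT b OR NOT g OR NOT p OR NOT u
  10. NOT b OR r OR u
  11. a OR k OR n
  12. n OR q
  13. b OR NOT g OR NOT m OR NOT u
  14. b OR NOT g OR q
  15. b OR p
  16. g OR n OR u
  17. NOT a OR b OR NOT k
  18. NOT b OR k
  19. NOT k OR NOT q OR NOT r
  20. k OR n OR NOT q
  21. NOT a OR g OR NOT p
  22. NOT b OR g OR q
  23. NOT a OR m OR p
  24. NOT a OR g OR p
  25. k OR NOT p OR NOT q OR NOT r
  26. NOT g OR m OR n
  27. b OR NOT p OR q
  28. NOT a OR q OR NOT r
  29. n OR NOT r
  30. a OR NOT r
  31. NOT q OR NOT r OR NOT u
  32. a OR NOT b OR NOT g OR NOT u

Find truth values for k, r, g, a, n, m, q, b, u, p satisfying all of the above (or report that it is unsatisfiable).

Set k = True.
Set r = False.
Set g = False.
Try a = True:
  (NOT a OR b OR NOT k) forces b = True.
  (NOT b OR r OR u) forces u = True.
  (NOT a OR g OR NOT p) forces p = False.
  clause (NOT a OR g OR p) is falsified — backtrack.
So a = False.
Set n = True.
  then (g OR m OR NOT n) forces m = True.
Set q = True.
Set b = True.
  then (NOT b OR r OR u) forces u = True.
  then (a OR NOT p OR NOT q OR NOT u) forces p = False.
All clauses satisfied.

k = True, r = False, g = False, a = False, n = True, m = True, q = True, b = True, u = True, p = False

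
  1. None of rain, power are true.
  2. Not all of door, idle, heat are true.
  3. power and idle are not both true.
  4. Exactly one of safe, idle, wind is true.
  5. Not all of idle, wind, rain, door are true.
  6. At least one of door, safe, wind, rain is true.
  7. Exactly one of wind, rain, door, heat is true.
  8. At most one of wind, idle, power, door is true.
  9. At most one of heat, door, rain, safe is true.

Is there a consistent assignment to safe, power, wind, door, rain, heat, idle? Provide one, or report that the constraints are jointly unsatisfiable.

safe = False, power = False, wind = True, door = False, rain = False, heat = False, idle = False

  (1) {rain, power}: 0 true — none ✓
  (2) {door, idle, heat}: 0/3 true — not all ✓
  (3) power=F, idle=F — not both ✓
  (4) {safe, idle, wind}: 1 true — exactly one ✓
  (5) {idle, wind, rain, door}: 1/4 true — not all ✓
  (6) {door, safe, wind, rain}: 1 true — at least one ✓
  (7) {wind, rain, door, heat}: 1 true — exactly one ✓
  (8) {wind, idle, power, door}: 1 true — at most one ✓
  (9) {heat, door, rain, safe}: 0 true — at most one ✓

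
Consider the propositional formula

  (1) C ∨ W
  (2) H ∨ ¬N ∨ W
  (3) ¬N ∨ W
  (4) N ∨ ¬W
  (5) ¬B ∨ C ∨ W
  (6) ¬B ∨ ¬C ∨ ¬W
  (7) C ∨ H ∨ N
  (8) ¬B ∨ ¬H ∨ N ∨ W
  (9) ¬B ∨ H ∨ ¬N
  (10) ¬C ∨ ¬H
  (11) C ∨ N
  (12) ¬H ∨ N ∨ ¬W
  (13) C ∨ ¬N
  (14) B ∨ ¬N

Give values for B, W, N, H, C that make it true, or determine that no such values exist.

B: True, W: False, N: False, H: False, C: True

Set B = True.
Try W = True:
  (N ∨ ¬W) forces N = True.
  (¬B ∨ ¬C ∨ ¬W) forces C = False.
  clause (C ∨ ¬N) is falsified — backtrack.
So W = False.
  then (C ∨ W) forces C = True.
  then (¬N ∨ W) forces N = False.
  then (¬B ∨ ¬H ∨ N ∨ W) forces H = False.
All clauses satisfied.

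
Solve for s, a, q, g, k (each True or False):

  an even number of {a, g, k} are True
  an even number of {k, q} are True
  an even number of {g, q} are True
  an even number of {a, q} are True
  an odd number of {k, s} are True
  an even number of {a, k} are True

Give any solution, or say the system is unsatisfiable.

s: True, a: False, q: False, g: False, k: False

{a, g, k}: 0 true → even ✓
{k, q}: 0 true → even ✓
{g, q}: 0 true → even ✓
{a, q}: 0 true → even ✓
{k, s}: 1 true → odd ✓
{a, k}: 0 true → even ✓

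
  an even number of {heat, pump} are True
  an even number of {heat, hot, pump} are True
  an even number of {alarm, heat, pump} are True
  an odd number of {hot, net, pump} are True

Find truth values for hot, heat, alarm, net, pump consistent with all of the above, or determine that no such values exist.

hot: False; heat: True; alarm: False; net: False; pump: True

{heat, pump}: 2 true → even ✓
{heat, hot, pump}: 2 true → even ✓
{alarm, heat, pump}: 2 true → even ✓
{hot, net, pump}: 1 true → odd ✓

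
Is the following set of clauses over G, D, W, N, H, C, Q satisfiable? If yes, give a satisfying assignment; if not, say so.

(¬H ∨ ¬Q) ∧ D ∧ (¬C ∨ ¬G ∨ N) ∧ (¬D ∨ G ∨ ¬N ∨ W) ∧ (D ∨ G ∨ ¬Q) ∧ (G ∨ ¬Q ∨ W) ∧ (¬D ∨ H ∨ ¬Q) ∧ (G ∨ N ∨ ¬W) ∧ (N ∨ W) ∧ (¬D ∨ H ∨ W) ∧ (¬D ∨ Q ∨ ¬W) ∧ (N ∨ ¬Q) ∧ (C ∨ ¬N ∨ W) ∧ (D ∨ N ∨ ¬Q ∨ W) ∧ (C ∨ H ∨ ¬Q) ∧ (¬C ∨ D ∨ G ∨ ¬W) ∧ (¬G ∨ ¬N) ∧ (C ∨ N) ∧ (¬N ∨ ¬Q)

The formula is unsatisfiable.

Case W = True:
  (D) forces D = True.
  (¬D ∨ Q ∨ ¬W) forces Q = True.
  (¬H ∨ ¬Q) forces H = False.
  Clause (¬D ∨ H ∨ ¬Q) is falsified — contradiction.
Case W = False:
  (D) forces D = True.
  (N ∨ W) forces N = True.
  (¬D ∨ G ∨ ¬N ∨ W) forces G = True.
  Clause (¬G ∨ ¬N) is falsified — contradiction.
Both cases fail, so the formula is unsatisfiable.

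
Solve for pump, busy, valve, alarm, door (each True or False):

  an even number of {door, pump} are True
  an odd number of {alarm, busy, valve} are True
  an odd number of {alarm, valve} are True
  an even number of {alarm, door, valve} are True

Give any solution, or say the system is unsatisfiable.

pump: True, busy: False, valve: False, alarm: True, door: True

{door, pump}: 2 true → even ✓
{alarm, busy, valve}: 1 true → odd ✓
{alarm, valve}: 1 true → odd ✓
{alarm, door, valve}: 2 true → even ✓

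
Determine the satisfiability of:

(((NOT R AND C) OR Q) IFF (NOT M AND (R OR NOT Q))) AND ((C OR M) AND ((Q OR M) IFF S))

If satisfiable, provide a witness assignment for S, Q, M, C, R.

S = True, Q = False, M = True, C = False, R = False

  ((NOT R AND C) OR Q) IFF (NOT M AND (R OR NOT Q)) = True
    (NOT R AND C) OR Q = False
      NOT R AND C = False
        NOT R = True
    NOT M AND (R OR NOT Q) = False
      NOT M = False
      R OR NOT Q = True
        NOT Q = True
  (C OR M) AND ((Q OR M) IFF S) = True
    C OR M = True
    (Q OR M) IFF S = True
      Q OR M = True
Both conjuncts True, so the formula holds.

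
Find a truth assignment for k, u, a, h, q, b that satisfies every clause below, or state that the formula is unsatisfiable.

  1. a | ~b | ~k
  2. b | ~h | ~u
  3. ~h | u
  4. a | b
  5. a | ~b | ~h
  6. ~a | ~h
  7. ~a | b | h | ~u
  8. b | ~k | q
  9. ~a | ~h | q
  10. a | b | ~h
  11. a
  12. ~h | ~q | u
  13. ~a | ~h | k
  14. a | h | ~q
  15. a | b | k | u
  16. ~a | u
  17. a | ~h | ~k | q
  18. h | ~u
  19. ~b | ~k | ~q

Unsatisfiable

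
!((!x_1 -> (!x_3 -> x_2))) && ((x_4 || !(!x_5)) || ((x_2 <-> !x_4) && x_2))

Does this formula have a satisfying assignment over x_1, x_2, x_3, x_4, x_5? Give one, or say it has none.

x_1=F, x_2=F, x_3=F, x_4=T, x_5=T

  !((!x_1 -> (!x_3 -> x_2))) = True
    !x_1 -> (!x_3 -> x_2) = False
      !x_1 = True
      !x_3 -> x_2 = False
        !x_3 = True
  (x_4 || !(!x_5)) || ((x_2 <-> !x_4) && x_2) = True
    x_4 || !(!x_5) = True
      !(!x_5) = True
        !x_5 = False
    (x_2 <-> !x_4) && x_2 = False
      x_2 <-> !x_4 = True
        !x_4 = False
Both conjuncts True, so the formula holds.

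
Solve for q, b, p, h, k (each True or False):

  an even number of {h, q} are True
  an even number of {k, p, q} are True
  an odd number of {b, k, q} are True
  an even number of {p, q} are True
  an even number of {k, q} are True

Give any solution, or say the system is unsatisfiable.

q = False, b = True, p = False, h = False, k = False

{h, q}: 0 true → even ✓
{k, p, q}: 0 true → even ✓
{b, k, q}: 1 true → odd ✓
{p, q}: 0 true → even ✓
{k, q}: 0 true → even ✓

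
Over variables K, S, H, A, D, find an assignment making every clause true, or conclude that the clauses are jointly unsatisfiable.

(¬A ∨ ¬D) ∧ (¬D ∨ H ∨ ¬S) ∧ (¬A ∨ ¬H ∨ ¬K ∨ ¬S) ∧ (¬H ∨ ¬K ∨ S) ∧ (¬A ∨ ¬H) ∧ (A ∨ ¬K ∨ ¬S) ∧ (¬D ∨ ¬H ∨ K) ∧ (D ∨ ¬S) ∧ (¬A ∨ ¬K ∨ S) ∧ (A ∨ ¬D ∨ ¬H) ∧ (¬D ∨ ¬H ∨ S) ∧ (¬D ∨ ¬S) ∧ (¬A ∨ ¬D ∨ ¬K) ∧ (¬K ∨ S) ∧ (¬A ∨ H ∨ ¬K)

K: False; S: False; H: False; A: False; D: True

Set K = False.
Set S = False.
Set H = False.
Set A = False.
Set D = True.
All clauses satisfied.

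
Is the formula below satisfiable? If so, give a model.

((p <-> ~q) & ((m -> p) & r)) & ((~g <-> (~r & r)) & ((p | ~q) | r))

g=T, p=T, q=F, r=T, m=F

  (p <-> ~q) & ((m -> p) & r) = True
    p <-> ~q = True
      ~q = True
    (m -> p) & r = True
      m -> p = True
  (~g <-> (~r & r)) & ((p | ~q) | r) = True
    ~g <-> (~r & r) = True
      ~g = False
      ~r & r = False
        ~r = False
    (p | ~q) | r = True
      p | ~q = True
        ~q = True
Both conjuncts True, so the formula holds.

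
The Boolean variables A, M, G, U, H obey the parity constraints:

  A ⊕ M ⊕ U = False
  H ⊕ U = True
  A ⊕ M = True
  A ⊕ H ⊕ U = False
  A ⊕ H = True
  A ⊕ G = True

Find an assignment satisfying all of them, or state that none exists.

A: True; M: False; G: False; U: True; H: False

A ⊕ M ⊕ U = T ⊕ F ⊕ T = False ✓
H ⊕ U = F ⊕ T = True ✓
A ⊕ M = T ⊕ F = True ✓
A ⊕ H ⊕ U = T ⊕ F ⊕ T = False ✓
A ⊕ H = T ⊕ F = True ✓
A ⊕ G = T ⊕ F = True ✓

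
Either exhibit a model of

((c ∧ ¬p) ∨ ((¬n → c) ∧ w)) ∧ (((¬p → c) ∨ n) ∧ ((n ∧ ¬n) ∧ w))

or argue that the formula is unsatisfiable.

The formula is unsatisfiable.

Case n = True: the conjunct ¬n is False.
Case n = False: the conjunct n is False.
Both cases fail — unsatisfiable.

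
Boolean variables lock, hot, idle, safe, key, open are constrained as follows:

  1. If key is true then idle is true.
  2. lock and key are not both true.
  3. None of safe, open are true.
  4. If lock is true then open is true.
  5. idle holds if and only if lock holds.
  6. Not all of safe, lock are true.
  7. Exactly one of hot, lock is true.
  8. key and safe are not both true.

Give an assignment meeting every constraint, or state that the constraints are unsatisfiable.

lock=F, hot=T, idle=F, safe=F, key=F, open=F

  (1) key=F ⇒ idle: vacuous ✓
  (2) lock=F, key=F — not both ✓
  (3) {safe, open}: 0 true — none ✓
  (4) lock=F ⇒ open: vacuous ✓
  (5) idle=F, lock=F — same ✓
  (6) {safe, lock}: 0/2 true — not all ✓
  (7) {hot, lock}: 1 true — exactly one ✓
  (8) key=F, safe=F — not both ✓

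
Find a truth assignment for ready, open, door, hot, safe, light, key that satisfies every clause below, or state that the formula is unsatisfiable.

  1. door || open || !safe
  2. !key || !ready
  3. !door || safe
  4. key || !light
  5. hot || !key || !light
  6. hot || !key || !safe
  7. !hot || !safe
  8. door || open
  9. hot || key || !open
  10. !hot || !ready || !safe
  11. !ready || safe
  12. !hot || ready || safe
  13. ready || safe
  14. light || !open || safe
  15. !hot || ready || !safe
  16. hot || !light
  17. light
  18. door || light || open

Unsatisfiable — no assignment works.

Case light = True:
  (key || !light) forces key = True.
  (!key || !ready) forces ready = False.
  (hot || !key || !light) forces hot = True.
  (!hot || !safe) forces safe = False.
  Clause (!hot || ready || safe) is falsified — contradiction.
Case light = False:
  Clause (light) is falsified — contradiction.
Both cases fail, so the formula is unsatisfiable.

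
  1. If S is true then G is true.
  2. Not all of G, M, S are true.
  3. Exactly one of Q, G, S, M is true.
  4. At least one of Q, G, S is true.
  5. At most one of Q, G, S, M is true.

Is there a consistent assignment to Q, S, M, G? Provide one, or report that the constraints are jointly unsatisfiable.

Q: True, S: False, M: False, G: False

  (1) S=F ⇒ G: vacuous ✓
  (2) {G, M, S}: 0/3 true — not all ✓
  (3) {Q, G, S, M}: 1 true — exactly one ✓
  (4) {Q, G, S}: 1 true — at least one ✓
  (5) {Q, G, S, M}: 1 true — at most one ✓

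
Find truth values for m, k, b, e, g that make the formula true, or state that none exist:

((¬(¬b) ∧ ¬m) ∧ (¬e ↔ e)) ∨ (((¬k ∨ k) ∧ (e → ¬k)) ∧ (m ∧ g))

m = True; k = True; b = False; e = False; g = True

  ((¬(¬b) ∧ ¬m) ∧ (¬e ↔ e)) ∨ (((¬k ∨ k) ∧ (e → ¬k)) ∧ (m ∧ g)) = True
    (¬(¬b) ∧ ¬m) ∧ (¬e ↔ e) = False
      ¬(¬b) ∧ ¬m = False
        ¬(¬b) = False
          ¬b = True
        ¬m = False
      ¬e ↔ e = False
        ¬e = True
    ((¬k ∨ k) ∧ (e → ¬k)) ∧ (m ∧ g) = True
      (¬k ∨ k) ∧ (e → ¬k) = True
        ¬k ∨ k = True
          ¬k = False
        e → ¬k = True
          ¬k = False
      m ∧ g = True
The formula evaluates to True.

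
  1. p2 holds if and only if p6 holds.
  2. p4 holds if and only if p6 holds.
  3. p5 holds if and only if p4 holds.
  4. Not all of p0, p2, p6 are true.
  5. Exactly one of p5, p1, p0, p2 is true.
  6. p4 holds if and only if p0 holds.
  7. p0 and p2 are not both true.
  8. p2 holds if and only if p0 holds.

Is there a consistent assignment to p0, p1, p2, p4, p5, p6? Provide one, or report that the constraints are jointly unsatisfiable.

p0 = False, p1 = True, p2 = False, p4 = False, p5 = False, p6 = False

  (1) p2=F, p6=F — same ✓
  (2) p4=F, p6=F — same ✓
  (3) p5=F, p4=F — same ✓
  (4) {p0, p2, p6}: 0/3 true — not all ✓
  (5) {p5, p1, p0, p2}: 1 true — exactly one ✓
  (6) p4=F, p0=F — same ✓
  (7) p0=F, p2=F — not both ✓
  (8) p2=F, p0=F — same ✓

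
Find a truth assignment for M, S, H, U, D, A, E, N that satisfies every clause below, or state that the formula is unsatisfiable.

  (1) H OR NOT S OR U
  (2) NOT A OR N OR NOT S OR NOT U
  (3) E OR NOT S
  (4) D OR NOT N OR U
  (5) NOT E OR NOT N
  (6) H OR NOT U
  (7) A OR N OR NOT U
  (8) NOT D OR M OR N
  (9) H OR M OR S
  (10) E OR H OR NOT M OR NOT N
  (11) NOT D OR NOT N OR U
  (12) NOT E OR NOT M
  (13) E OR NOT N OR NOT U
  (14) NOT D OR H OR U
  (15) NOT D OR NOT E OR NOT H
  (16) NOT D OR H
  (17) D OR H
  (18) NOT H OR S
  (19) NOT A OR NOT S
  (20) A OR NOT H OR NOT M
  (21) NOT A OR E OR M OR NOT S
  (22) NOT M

M = False; S = True; H = True; U = False; D = False; A = False; E = True; N = False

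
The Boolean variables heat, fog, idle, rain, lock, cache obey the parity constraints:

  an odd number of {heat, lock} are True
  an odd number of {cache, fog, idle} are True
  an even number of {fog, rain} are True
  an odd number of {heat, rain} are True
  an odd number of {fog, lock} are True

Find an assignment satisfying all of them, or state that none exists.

Adding constraints 1, 3, 4, 5 mod 2: every variable appears an even number of times on the left, so the left side is 0.
But the right sides sum to 1 (mod 2). 0 ≠ 1 — the system is inconsistent.

The formula is unsatisfiable.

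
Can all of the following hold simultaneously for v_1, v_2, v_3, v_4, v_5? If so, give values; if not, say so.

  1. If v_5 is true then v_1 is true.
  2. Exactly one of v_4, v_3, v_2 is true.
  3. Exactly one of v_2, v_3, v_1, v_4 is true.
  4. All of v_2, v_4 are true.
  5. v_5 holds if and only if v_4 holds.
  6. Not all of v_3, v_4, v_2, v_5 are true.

The formula is unsatisfiable.

Case v_2 = True:
  (2) with v_2=T forces v_4 = False.
  Constraint (4) is violated (v_4=F) — contradiction.
Case v_2 = False:
  Constraint (4) is violated (v_2=F) — contradiction.
Both cases fail — unsatisfiable.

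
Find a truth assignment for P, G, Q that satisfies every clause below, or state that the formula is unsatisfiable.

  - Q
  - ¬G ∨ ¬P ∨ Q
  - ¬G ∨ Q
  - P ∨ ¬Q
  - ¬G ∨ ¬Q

P = True, G = False, Q = True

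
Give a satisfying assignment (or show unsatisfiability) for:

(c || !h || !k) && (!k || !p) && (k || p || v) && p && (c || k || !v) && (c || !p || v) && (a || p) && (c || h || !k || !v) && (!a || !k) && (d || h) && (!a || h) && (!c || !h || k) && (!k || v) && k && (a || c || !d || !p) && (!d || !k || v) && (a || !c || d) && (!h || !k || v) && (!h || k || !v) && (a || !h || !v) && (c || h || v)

UNSATISFIABLE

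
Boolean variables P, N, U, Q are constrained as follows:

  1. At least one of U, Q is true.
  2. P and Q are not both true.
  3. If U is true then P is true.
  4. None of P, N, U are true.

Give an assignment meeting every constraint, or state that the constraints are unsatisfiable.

P: False, N: False, U: False, Q: True

  (1) {U, Q}: 1 true — at least one ✓
  (2) P=F, Q=T — not both ✓
  (3) U=F ⇒ P: vacuous ✓
  (4) {P, N, U}: 0 true — none ✓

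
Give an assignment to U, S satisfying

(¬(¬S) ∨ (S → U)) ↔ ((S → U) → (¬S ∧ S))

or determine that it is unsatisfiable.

U = False, S = True

  (¬(¬S) ∨ (S → U)) ↔ ((S → U) → (¬S ∧ S)) = True
    ¬(¬S) ∨ (S → U) = True
      ¬(¬S) = True
        ¬S = False
      S → U = False
    (S → U) → (¬S ∧ S) = True
      S → U = False
      ¬S ∧ S = False
        ¬S = False
The formula evaluates to True.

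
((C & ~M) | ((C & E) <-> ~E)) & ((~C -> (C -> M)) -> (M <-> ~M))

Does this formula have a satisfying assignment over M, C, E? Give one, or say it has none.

Unsatisfiable — no assignment works.

The conjunct (~C -> (C -> M)) -> (M <-> ~M) is unsatisfiable on its own:
  M=F, C=F: evaluates to False.
  M=F, C=T: evaluates to False.
  M=T, C=F: evaluates to False.
  M=T, C=T: evaluates to False.
So the whole conjunction is unsatisfiable.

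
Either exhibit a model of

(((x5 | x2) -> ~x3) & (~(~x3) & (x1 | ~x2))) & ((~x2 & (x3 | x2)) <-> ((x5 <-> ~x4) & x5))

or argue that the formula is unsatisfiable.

Unsatisfiable — no assignment works.

Case x3 = True: the formula simplifies to (~((x5 | x2)) & (x1 | ~x2)) & (~x2 <-> ((x5 <-> ~x4) & x5)).
  x2 = True: the conjunct ~((x5 | x2)) becomes ~((x5 | True)) = False.
  x2 = False: simplifies to ~x5 & ((x5 <-> ~x4) & x5).
    x5 = True: the conjunct ~x5 is False.
    x5 = False: the conjunct x5 is False.
Case x3 = False: the conjunct ~(~x3) becomes ~(~False) = False.
Both cases fail — unsatisfiable.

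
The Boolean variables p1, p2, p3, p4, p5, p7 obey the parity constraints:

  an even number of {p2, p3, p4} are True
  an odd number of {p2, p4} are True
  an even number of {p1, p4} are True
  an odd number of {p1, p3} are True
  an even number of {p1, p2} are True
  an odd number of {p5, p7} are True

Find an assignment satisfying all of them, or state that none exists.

Unsatisfiable — no assignment works.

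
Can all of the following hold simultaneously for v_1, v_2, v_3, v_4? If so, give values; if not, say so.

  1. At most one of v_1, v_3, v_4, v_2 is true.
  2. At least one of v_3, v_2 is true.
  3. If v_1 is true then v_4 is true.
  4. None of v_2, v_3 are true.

Unsatisfiable

Case v_2 = True:
  Constraint (4) is violated (v_2=T) — contradiction.
Case v_2 = False:
  (2) with v_2=F forces v_3 = True.
  Constraint (4) is violated (v_3=T) — contradiction.
Both cases fail — unsatisfiable.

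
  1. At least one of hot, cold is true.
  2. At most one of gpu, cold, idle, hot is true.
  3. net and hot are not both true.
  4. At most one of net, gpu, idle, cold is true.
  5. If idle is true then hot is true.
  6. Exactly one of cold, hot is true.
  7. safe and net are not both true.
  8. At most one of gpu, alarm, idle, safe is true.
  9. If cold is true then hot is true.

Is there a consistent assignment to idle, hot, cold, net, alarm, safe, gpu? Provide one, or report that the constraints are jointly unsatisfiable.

idle = False; hot = True; cold = False; net = False; alarm = True; safe = False; gpu = False

  (1) {hot, cold}: 1 true — at least one ✓
  (2) {gpu, cold, idle, hot}: 1 true — at most one ✓
  (3) net=F, hot=T — not both ✓
  (4) {net, gpu, idle, cold}: 0 true — at most one ✓
  (5) idle=F ⇒ hot: vacuous ✓
  (6) {cold, hot}: 1 true — exactly one ✓
  (7) safe=F, net=F — not both ✓
  (8) {gpu, alarm, idle, safe}: 1 true — at most one ✓
  (9) cold=F ⇒ hot: vacuous ✓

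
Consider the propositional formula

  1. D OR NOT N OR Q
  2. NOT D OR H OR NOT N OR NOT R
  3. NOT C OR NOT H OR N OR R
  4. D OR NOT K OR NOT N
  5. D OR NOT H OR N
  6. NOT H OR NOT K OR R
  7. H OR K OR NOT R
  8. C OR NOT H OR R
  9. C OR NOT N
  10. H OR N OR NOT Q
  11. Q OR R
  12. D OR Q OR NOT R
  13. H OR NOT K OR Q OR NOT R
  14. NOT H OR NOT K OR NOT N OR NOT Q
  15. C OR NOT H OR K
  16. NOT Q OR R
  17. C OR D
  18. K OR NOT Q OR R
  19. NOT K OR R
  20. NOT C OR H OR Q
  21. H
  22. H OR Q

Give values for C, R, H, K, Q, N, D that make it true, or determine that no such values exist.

Unit clause (H) forces H = True.
Set C = True.
Try R = False:
  (NOT C OR NOT H OR N OR R) forces N = True.
  (NOT H OR NOT K OR R) forces K = False.
  (Q OR R) forces Q = True.
  clause (NOT Q OR R) is falsified — backtrack.
So R = True.
Set K = False.
Set Q = False.
  then (D OR Q OR NOT R) forces D = True.
Set N = False.
All clauses satisfied.

C: True; R: True; H: True; K: False; Q: False; N: False; D: True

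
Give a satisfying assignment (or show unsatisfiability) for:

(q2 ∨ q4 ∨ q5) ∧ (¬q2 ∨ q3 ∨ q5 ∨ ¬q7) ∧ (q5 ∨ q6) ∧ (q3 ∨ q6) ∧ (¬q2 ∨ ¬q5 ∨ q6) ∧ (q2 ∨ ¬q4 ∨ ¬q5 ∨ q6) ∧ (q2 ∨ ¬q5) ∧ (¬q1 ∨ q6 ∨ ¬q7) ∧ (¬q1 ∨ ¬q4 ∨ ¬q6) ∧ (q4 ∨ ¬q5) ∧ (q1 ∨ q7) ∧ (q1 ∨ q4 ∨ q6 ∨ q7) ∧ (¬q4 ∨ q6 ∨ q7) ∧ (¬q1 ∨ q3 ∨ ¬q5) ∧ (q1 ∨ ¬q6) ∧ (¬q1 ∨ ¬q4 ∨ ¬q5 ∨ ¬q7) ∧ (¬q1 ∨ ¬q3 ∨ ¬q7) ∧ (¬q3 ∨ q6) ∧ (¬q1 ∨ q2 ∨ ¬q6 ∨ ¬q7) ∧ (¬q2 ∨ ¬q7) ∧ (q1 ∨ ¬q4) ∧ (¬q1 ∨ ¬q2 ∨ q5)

Case q6 = True:
  (q1 ∨ ¬q6) forces q1 = True.
  (¬q1 ∨ ¬q4 ∨ ¬q6) forces q4 = False.
  (q4 ∨ ¬q5) forces q5 = False.
  (q2 ∨ q4 ∨ q5) forces q2 = True.
  Clause (¬q1 ∨ ¬q2 ∨ q5) is falsified — contradiction.
Case q6 = False:
  (q5 ∨ q6) forces q5 = True.
  (q3 ∨ q6) forces q3 = True.
  Clause (¬q3 ∨ q6) is falsified — contradiction.
Both cases fail, so the formula is unsatisfiable.

The formula is unsatisfiable.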